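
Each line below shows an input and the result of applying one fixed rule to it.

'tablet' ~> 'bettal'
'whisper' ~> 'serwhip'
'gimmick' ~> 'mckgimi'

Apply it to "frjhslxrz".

lrzfrjhsx

What's happening: move the last 3 characters to the front (rotate right by 3), then swap the first and last characters.
Working it through for "frjhslxrz": intermediate "xrzfrjhsl", final "lrzfrjhsx".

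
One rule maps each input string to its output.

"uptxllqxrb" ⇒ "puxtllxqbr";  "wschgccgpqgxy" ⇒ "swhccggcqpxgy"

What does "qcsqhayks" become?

In each case the input is transformed by: swap each adjacent pair of characters (1↔2, 3↔4, ...).
For "qcsqhayks" the result is "cqqsahkys".

cqqsahkys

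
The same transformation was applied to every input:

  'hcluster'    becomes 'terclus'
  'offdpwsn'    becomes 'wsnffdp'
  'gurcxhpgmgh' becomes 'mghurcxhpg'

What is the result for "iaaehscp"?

What's happening: delete the first character, then move the last 3 characters to the front (rotate right by 3).
"iaaehscp" → "scpaaeh".

scpaaeh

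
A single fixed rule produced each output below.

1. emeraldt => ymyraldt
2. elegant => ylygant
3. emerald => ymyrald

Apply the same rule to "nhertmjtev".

What's happening: replace every "e" with "y".
For "nhertmjtev" the result is "nhyrtmjtyv".

nhyrtmjtyv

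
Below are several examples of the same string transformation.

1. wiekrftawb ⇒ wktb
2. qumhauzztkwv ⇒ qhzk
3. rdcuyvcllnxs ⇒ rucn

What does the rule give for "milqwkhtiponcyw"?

The pattern: keep one character in every 3, starting at position 1 (positions 1st, 4th, 7th, ...).
For "milqwkhtiponcyw" the result is "mqhpc".

mqhpc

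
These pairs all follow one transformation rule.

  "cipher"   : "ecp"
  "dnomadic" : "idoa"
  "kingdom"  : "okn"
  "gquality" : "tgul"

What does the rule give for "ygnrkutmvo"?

The rule is to move the last 3 characters to the front (rotate right by 3), then keep every other character starting from the second (positions 2nd, 4th, 6th, ...).
Applying both steps to "ygnrkutmvo": "mvoygnrkut", then "vynkt".

vynkt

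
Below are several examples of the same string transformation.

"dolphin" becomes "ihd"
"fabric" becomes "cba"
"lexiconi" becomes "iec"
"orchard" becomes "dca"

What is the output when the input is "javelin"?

iea

Rule — sort the characters into reverse alphabetical order, then keep only the last 3 characters.
Applying both steps to "javelin": "vnljiea", then "iea".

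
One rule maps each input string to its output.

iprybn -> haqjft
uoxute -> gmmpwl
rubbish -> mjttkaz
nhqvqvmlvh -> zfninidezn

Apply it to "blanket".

dtfswcl

In each case the input is transformed by: swap each adjacent pair of characters (1↔2, 3↔4, ...), then shift every letter 8 places backward in the alphabet (wrapping around).
For "blanket", step one produces "lbnaekt"; step two turns that into "dtfswcl".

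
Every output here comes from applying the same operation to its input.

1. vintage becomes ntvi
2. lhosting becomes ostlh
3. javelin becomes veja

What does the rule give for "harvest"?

rvha

What's happening: delete the last 3 characters, then move the first 2 characters to the end (rotate left by 2).
Starting from "harvest": after the first operation, "harv"; after the second, "rvha".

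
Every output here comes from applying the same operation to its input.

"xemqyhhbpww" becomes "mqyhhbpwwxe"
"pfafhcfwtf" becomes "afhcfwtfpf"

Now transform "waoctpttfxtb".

octpttfxtbwa

Rule — move the first 2 characters to the end (rotate left by 2).
Doing the same to "waoctpttfxtb": "octpttfxtbwa".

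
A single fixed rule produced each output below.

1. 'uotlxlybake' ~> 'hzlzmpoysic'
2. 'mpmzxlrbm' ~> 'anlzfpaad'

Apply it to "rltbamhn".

hpoavbfz

The rule is to shift every letter 12 places backward in the alphabet (wrapping around), then move the first 2 characters to the end (rotate left by 2).
"rltbamhn" → "fzhpoavb" → "hpoavbfz".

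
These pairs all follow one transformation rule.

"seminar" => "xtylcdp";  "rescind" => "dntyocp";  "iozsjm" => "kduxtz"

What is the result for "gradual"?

loflwrc

The transformation: shift every letter 11 places forward in the alphabet (wrapping around), then move the first 2 characters to the end (rotate left by 2).
Applying both steps to "gradual": "rcloflw", then "loflwrc".
(Check on "rescind": → "cpdntyo" → "dntyocp" ✓)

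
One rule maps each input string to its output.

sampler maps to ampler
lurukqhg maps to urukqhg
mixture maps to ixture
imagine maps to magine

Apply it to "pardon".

ardon

What's happening: delete the first character.
So "pardon" becomes "ardon".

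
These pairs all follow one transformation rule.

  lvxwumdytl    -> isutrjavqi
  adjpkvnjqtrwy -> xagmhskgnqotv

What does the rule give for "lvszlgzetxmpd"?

ispwidwbqujma

Rule — shift every letter 3 places backward in the alphabet (wrapping around).
Doing the same to "lvszlgzetxmpd": "ispwidwbqujma".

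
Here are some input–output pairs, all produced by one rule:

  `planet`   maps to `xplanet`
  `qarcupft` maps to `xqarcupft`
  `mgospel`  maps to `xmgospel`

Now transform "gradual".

What's happening: prepend "x".
"gradual" → "xgradual".

xgradual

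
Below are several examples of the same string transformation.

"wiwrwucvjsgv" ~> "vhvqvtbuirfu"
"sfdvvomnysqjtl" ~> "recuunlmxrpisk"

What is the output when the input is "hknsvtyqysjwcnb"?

In each case the input is transformed by: shift every letter 1 place backward in the alphabet (wrapping around).
On "hknsvtyqysjwcnb" that produces "gjmrusxpxrivbma".

gjmrusxpxrivbma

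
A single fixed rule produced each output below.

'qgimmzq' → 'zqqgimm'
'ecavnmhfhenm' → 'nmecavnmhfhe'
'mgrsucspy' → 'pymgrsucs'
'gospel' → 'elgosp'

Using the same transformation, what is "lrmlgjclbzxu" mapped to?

Each output is the input with this applied: move the last 2 characters to the front (rotate right by 2).
Applying that to "lrmlgjclbzxu" gives "xulrmlgjclbz".

xulrmlgjclbz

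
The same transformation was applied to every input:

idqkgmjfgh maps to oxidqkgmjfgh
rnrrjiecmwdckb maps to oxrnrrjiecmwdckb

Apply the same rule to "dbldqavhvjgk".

Looking at the pairs, the operation is to prepend "ox".
Applying that to "dbldqavhvjgk" gives "oxdbldqavhvjgk".

oxdbldqavhvjgk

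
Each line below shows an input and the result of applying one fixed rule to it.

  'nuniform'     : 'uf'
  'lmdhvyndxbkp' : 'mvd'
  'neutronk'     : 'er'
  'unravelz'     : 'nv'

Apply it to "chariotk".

hi

In each case the input is transformed by: keep one character in every 3, starting at position 2 (positions 2nd, 5th, 8th, ...), then delete the last character.
For "chariotk" the result is "hi".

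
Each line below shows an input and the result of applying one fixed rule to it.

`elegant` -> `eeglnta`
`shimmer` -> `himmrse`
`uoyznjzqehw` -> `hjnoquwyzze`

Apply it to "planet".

Rule — sort the characters into alphabetical order, then move the first character to the end.
For "planet", step one produces "aelnpt"; step two turns that into "elnpta".

elnpta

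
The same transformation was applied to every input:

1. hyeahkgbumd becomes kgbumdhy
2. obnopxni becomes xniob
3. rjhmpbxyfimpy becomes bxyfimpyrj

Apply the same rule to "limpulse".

lseli

Each output is the input with this applied: move the first 2 characters to the end (rotate left by 2), then delete the first 3 characters.
On "limpulse": the first step gives "mpulseli", and the second then gives "lseli".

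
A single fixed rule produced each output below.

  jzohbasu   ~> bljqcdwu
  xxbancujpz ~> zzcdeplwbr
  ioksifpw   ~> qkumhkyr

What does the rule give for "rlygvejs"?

ntiagxul

In each case the input is transformed by: swap each adjacent pair of characters (1↔2, 3↔4, ...), then shift every letter 2 places forward in the alphabet (wrapping around).
"rlygvejs" → "lrgyevsj" → "ntiagxul".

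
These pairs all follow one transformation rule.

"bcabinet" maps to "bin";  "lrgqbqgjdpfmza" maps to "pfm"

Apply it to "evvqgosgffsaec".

What's happening: move the last 2 characters to the front (rotate right by 2), then keep only the last 3 characters.
"evvqgosgffsaec" → "ecevvqgosgffsa" → "fsa".
(Check on "bcabinet": → "etbcabin" → "bin" ✓)

fsa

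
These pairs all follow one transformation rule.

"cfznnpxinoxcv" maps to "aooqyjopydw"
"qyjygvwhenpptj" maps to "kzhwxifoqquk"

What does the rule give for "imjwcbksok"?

In each case the input is transformed by: delete the first 2 characters, then shift every letter 1 place forward in the alphabet (wrapping around).
Doing the same to "imjwcbksok": "kxdcltpl".

kxdcltpl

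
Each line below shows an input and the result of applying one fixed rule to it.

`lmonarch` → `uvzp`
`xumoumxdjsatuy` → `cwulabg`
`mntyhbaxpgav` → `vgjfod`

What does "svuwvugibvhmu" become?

The rule is to keep every other character starting from the second (positions 2nd, 4th, 6th, ...), then shift every letter 8 places forward in the alphabet (wrapping around).
For "svuwvugibvhmu", step one produces "vwuivm"; step two turns that into "decqdu".

decqdu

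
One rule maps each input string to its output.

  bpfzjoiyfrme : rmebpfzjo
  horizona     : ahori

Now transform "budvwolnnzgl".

Rule — swap the front and back halves of the string, then delete the first 3 characters.
On "budvwolnnzgl": the first step gives "lnnzglbudvwo", and the second then gives "zglbudvwo".

zglbudvwo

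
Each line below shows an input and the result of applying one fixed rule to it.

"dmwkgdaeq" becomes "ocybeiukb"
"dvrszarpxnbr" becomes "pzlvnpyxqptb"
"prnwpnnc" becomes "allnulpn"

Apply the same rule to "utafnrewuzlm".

The pattern: reverse the string, then shift every letter 2 places backward in the alphabet (wrapping around).
For "utafnrewuzlm" the result is "kjxsucpldyrs".

kjxsucpldyrs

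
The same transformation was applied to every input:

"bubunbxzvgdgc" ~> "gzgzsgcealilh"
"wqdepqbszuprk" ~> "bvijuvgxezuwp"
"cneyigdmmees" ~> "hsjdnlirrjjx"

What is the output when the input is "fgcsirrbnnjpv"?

klhxnwwgssoua

Looking at the pairs, the operation is to shift every letter 5 places forward in the alphabet (wrapping around).
On "fgcsirrbnnjpv" that produces "klhxnwwgssoua".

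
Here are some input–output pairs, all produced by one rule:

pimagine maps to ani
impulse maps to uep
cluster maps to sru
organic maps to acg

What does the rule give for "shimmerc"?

Each output is the input with this applied: move the first 3 characters to the end (rotate left by 3), then keep one character in every 3, starting at position 1 (positions 1st, 4th, 7th, ...).
Starting from "shimmerc": after the first operation, "mmercshi"; after the second, "mrh".

mrh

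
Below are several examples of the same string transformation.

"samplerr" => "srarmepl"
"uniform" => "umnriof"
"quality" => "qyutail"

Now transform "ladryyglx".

lxaldgryy

Looking at the pairs, the operation is to take characters alternately from the front and the back (1st, last, 2nd, 2nd-last, ...).
"ladryyglx" → "lxaldgryy".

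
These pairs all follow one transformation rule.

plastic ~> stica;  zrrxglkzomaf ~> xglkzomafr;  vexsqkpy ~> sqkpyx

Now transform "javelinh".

elinhv

What's happening: delete the first 2 characters, then move the first character to the end.
Working it through for "javelinh": intermediate "velinh", final "elinhv".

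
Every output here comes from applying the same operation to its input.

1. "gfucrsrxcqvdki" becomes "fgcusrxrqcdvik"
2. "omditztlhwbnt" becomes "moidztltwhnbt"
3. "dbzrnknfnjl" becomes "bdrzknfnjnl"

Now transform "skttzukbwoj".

ksttuzbkowj

Each output is the input with this applied: swap each adjacent pair of characters (1↔2, 3↔4, ...).
Applying that to "skttzukbwoj" gives "ksttuzbkowj".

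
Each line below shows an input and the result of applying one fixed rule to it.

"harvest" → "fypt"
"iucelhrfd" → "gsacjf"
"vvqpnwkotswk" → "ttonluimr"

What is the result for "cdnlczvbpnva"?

abljaxtzn

Looking at the pairs, the operation is to shift every letter 2 places backward in the alphabet (wrapping around), then delete the last 3 characters.
Doing the same to "cdnlczvbpnva": "abljaxtzn".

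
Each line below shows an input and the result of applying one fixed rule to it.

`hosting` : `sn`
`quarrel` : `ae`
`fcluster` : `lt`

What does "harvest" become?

The pattern: keep one character in every 3, starting at position 3 (positions 3rd, 6th, 9th, ...).
On "harvest" that produces "rs".

rs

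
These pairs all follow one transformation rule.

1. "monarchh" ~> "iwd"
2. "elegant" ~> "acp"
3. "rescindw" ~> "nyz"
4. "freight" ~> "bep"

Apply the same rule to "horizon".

dej

Rule — shift every letter 4 places backward in the alphabet (wrapping around), then keep one character in every 3, starting at position 1 (positions 1st, 4th, 7th, ...).
Starting from "horizon": after the first operation, "dknevkj"; after the second, "dej".
(Check on "elegant": → "ahacwjp" → "acp" ✓)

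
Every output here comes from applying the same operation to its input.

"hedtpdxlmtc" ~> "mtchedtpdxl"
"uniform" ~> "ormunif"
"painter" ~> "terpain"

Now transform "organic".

The pattern: move the last 3 characters to the front (rotate right by 3).
Applying that to "organic" gives "nicorga".

nicorga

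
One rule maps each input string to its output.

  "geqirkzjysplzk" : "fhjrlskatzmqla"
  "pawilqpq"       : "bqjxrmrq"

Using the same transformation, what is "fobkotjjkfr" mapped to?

pglcupkkgls

Rule — shift every letter 1 place forward in the alphabet (wrapping around), then swap each adjacent pair of characters (1↔2, 3↔4, ...).
Starting from "fobkotjjkfr": after the first operation, "gpclpukklgs"; after the second, "pglcupkkgls".
(Check on "geqirkzjysplzk": → "hfrjslakztqmal" → "fhjrlskatzmqla" ✓)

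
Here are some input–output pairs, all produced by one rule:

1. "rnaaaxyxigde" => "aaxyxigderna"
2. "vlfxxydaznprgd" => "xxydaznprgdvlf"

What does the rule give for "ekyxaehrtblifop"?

The rule is to move the first 3 characters to the end (rotate left by 3).
Applying that to "ekyxaehrtblifop" gives "xaehrtblifopeky".

xaehrtblifopeky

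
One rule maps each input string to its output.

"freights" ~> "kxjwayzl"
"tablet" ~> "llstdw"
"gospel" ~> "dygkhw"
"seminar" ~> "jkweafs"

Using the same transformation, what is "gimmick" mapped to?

cyaeeau

Looking at the pairs, the operation is to move the last character to the front, then shift every letter 8 places backward in the alphabet (wrapping around).
Working it through for "gimmick": intermediate "kgimmic", final "cyaeeau".
(Check on "freights": → "sfreight" → "kxjwayzl" ✓)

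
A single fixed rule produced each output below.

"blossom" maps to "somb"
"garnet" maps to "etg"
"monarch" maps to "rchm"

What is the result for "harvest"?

Each output is the input with this applied: move the first character to the end, then delete the first 3 characters.
Applying both steps to "harvest": "arvesth", then "esth".

esth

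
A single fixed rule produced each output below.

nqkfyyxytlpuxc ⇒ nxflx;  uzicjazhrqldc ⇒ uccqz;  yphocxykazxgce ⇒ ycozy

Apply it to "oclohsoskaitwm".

The transformation: keep one character in every 3, starting at position 1 (positions 1st, 4th, 7th, ...), then take characters alternately from the front and the back (1st, last, 2nd, 2nd-last, ...).
Working it through for "oclohsoskaitwm": intermediate "oooaw", final "owoao".

owoao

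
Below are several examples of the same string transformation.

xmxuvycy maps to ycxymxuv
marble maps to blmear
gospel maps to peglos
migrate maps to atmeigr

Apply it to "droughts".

Looking at the pairs, the operation is to swap the first and last characters, then move the last 3 characters to the front (rotate right by 3).
For "droughts" the result is "htdsroug".

htdsroug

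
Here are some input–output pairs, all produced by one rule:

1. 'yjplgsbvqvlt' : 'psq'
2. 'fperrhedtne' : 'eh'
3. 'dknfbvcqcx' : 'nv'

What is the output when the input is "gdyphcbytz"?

The pattern: delete the last 3 characters, then keep one character in every 3, starting at position 3 (positions 3rd, 6th, 9th, ...).
On "gdyphcbytz" that produces "yc".

yc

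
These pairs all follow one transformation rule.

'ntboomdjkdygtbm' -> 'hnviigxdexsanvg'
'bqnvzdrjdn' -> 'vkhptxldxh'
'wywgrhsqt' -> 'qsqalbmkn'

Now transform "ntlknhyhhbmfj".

hnfehbsbbvgzd

Each output is the input with this applied: shift every letter 6 places backward in the alphabet (wrapping around).
For "ntlknhyhhbmfj" the result is "hnfehbsbbvgzd".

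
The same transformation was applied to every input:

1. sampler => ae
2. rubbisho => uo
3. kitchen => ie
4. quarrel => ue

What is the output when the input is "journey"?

Looking at the pairs, the operation is to keep every other character starting from the second (positions 2nd, 4th, 6th, ...), then keep only the vowels.
"journey" → "ore" → "oe".

oe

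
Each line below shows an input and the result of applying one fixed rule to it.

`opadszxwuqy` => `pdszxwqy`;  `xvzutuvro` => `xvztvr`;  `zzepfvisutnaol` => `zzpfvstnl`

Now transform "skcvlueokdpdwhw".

The transformation: remove every vowel.
Doing the same to "skcvlueokdpdwhw": "skcvlkdpdwhw".

skcvlkdpdwhw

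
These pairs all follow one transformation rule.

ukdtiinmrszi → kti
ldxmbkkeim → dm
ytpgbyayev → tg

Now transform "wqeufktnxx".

qu

The pattern: keep every other character starting from the second (positions 2nd, 4th, 6th, ...), then delete the last 3 characters.
On "wqeufktnxx" that produces "qu".
(Check on "ukdtiinmrszi": → "ktimsi" → "kti" ✓)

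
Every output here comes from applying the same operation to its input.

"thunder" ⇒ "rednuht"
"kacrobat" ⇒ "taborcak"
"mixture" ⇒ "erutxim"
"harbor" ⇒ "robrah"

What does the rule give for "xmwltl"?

ltlwmx

What's happening: reverse the string.
"xmwltl" → "ltlwmx".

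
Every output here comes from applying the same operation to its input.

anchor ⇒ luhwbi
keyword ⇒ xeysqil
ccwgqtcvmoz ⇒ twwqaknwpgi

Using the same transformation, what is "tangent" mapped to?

Looking at the pairs, the operation is to move the last character to the front, then shift every letter 6 places backward in the alphabet (wrapping around).
Starting from "tangent": after the first operation, "ttangen"; after the second, "nnuhayh".

nnuhayh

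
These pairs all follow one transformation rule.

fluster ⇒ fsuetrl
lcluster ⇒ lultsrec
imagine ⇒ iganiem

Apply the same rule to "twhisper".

tihpsrew

Looking at the pairs, the operation is to swap each adjacent pair of characters (1↔2, 3↔4, ...), then move the first character to the end.
Starting from "twhisper": after the first operation, "wtihpsre"; after the second, "tihpsrew".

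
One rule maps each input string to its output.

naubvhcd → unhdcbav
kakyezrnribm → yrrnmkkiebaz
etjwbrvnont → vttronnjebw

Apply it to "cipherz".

The rule is to sort the characters into reverse alphabetical order, then move the first character to the end.
Applying both steps to "cipherz": "zrpihec", then "rpihecz".
(Check on "etjwbrvnont": → "wvttronnjeb" → "vttronnjebw" ✓)

rpihecz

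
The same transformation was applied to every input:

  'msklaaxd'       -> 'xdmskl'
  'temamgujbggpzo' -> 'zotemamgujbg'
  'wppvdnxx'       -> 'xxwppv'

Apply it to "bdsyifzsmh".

In each case the input is transformed by: move the last 2 characters to the front (rotate right by 2), then delete the last 2 characters.
Starting from "bdsyifzsmh": after the first operation, "mhbdsyifzs"; after the second, "mhbdsyif".

mhbdsyif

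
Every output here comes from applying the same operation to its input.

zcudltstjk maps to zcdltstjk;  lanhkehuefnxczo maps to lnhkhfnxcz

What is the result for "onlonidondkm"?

What's happening: remove every vowel.
Doing the same to "onlonidondkm": "nlndndkm".

nlndndkm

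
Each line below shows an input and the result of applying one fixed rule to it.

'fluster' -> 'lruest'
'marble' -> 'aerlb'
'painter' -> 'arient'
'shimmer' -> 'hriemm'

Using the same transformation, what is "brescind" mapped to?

The pattern: delete the first character, then take characters alternately from the front and the back (1st, last, 2nd, 2nd-last, ...).
Applying that to "brescind" gives "rdensic".

rdensic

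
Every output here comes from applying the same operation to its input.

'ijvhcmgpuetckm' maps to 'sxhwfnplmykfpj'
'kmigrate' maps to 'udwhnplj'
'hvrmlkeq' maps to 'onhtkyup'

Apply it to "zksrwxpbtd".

asewgcnvuz

Rule — shift every letter 3 places forward in the alphabet (wrapping around), then swap the front and back halves of the string.
For "zksrwxpbtd", step one produces "cnvuzasewg"; step two turns that into "asewgcnvuz".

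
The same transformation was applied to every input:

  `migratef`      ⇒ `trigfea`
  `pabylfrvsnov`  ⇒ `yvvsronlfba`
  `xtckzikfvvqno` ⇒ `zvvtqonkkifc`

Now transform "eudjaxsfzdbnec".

Each output is the input with this applied: delete the first character, then sort the characters into reverse alphabetical order.
Doing the same to "eudjaxsfzdbnec": "zxusnjfeddcba".

zxusnjfeddcba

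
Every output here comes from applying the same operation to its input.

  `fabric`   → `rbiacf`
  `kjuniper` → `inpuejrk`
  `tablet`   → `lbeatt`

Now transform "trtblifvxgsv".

The pattern: swap the front and back halves of the string, then take characters alternately from the front and the back (1st, last, 2nd, 2nd-last, ...).
On "trtblifvxgsv": the first step gives "fvxgsvtrtbli", and the second then gives "fivlxbgtsrvt".

fivlxbgtsrvt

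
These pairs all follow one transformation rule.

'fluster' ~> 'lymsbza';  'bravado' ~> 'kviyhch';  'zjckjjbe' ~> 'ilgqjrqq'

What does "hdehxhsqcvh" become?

The pattern: move the last 2 characters to the front (rotate right by 2), then shift every letter 7 places forward in the alphabet (wrapping around).
Applying both steps to "hdehxhsqcvh": "vhhdehxhsqc", then "cookloeozxj".

cookloeozxj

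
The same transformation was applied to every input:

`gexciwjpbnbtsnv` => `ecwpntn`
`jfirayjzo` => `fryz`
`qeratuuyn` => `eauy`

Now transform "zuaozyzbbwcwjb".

Looking at the pairs, the operation is to keep every other character starting from the second (positions 2nd, 4th, 6th, ...).
So "zuaozyzbbwcwjb" becomes "uoybwwb".

uoybwwb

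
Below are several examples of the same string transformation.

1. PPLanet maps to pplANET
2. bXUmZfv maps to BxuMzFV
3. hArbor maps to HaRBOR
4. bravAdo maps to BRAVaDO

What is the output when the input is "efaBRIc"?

EFAbriC

The rule is to flip the case of every letter.
"efaBRIc" → "EFAbriC".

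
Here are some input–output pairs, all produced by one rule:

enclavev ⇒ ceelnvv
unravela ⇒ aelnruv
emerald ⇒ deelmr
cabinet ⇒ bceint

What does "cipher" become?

ehipr

Rule — sort the characters into alphabetical order, then delete the first character.
Working it through for "cipher": intermediate "cehipr", final "ehipr".
(Check on "cabinet": → "abceint" → "bceint" ✓)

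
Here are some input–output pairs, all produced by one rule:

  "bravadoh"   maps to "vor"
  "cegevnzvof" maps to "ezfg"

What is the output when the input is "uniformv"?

The rule is to move the first 3 characters to the end (rotate left by 3), then keep one character in every 3, starting at position 1 (positions 1st, 4th, 7th, ...).
Working it through for "uniformv": intermediate "formvuni", final "fmn".
(Check on "bravadoh": → "vadohbra" → "vor" ✓)

fmn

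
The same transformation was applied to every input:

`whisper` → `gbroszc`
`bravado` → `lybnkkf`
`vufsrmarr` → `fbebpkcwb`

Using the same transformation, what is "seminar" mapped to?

What's happening: shift every letter 10 places forward in the alphabet (wrapping around), then take characters alternately from the front and the back (1st, last, 2nd, 2nd-last, ...).
Applying both steps to "seminar": "cowsxkb", then "cbokwxs".

cbokwxs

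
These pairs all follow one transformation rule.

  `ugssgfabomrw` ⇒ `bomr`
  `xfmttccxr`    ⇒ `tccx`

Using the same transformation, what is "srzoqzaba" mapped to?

qzab

The transformation: move the last character to the front, then keep only the last 4 characters.
For "srzoqzaba", step one produces "asrzoqzab"; step two turns that into "qzab".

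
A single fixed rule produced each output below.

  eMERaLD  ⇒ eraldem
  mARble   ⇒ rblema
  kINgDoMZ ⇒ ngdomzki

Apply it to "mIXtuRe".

xturemi

What's happening: move the first 2 characters to the end (rotate left by 2), then convert every letter to lowercase.
"mIXtuRe" → "XtuRemI" → "xturemi".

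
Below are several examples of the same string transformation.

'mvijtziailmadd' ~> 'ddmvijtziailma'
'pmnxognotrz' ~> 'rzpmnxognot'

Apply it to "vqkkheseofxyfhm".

hmvqkkheseofxyf

What's happening: move the last 2 characters to the front (rotate right by 2).
On "vqkkheseofxyfhm" that produces "hmvqkkheseofxyf".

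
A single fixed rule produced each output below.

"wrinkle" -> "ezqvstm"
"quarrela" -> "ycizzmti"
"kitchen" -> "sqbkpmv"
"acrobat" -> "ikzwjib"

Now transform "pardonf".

xizlwvn

The pattern: shift every letter 8 places forward in the alphabet (wrapping around).
"pardonf" → "xizlwvn".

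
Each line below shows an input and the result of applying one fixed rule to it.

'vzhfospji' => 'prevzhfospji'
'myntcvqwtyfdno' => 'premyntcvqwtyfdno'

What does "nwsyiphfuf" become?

The pattern: prepend "pre".
"nwsyiphfuf" → "prenwsyiphfuf".

prenwsyiphfuf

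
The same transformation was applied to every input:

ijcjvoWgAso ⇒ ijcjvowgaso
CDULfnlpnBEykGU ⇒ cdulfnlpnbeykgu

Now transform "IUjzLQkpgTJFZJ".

iujzlqkpgtjfzj

The transformation: convert every letter to lowercase.
So "IUjzLQkpgTJFZJ" becomes "iujzlqkpgtjfzj".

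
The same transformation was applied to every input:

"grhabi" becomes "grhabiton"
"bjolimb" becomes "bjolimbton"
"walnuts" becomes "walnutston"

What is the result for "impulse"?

impulseton

The transformation: append "ton".
"impulse" → "impulseton".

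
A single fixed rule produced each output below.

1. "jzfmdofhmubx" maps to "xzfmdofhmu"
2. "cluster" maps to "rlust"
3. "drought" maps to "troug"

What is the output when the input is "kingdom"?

What's happening: swap the first and last characters, then delete the last 2 characters.
Applying both steps to "kingdom": "mingdok", then "mingd".

mingd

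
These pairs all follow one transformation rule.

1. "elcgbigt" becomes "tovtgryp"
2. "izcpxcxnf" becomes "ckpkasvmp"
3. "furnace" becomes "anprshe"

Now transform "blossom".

ffbzoyb

The rule is to shift every letter 13 places forward in the alphabet (wrapping around) — i.e. ROT13, then move the first 3 characters to the end (rotate left by 3).
Starting from "blossom": after the first operation, "oybffbz"; after the second, "ffbzoyb".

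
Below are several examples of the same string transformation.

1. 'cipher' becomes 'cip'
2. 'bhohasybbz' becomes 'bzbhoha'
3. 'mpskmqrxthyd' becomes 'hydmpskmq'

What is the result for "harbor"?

har

In each case the input is transformed by: swap the front and back halves of the string, then delete the first 3 characters.
Starting from "harbor": after the first operation, "borhar"; after the second, "har".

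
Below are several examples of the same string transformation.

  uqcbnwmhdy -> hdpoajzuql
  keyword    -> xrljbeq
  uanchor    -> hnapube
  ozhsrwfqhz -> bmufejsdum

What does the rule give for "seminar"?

frzvane

Each output is the input with this applied: shift every letter 13 places forward in the alphabet (wrapping around) — i.e. ROT13.
On "seminar" that produces "frzvane".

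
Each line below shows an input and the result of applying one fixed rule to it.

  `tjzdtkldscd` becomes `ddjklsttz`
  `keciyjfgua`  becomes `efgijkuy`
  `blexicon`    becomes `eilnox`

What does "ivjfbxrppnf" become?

What's happening: sort the characters into alphabetical order, then delete the first 2 characters.
Starting from "ivjfbxrppnf": after the first operation, "bffijnpprvx"; after the second, "fijnpprvx".

fijnpprvx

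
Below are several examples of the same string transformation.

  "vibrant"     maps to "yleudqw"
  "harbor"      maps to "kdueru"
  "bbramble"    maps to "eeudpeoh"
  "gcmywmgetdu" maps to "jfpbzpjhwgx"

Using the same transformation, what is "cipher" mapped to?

flskhu

The transformation: shift every letter 3 places forward in the alphabet (wrapping around).
Doing the same to "cipher": "flskhu".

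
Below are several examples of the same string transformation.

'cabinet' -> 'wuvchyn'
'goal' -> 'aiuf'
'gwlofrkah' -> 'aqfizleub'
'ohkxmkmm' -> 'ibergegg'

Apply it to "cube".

wovy

In each case the input is transformed by: shift every letter 6 places backward in the alphabet (wrapping around).
On "cube" that produces "wovy".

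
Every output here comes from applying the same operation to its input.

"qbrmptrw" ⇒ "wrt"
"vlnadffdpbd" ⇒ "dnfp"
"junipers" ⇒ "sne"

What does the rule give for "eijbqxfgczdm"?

mjxc

Looking at the pairs, the operation is to move the last 2 characters to the front (rotate right by 2), then keep one character in every 3, starting at position 2 (positions 2nd, 5th, 8th, ...).
Working it through for "eijbqxfgczdm": intermediate "dmeijbqxfgcz", final "mjxc".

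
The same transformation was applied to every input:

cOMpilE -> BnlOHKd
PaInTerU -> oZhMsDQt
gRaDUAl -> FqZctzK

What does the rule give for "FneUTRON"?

eMDtsqnm

In each case the input is transformed by: shift every letter 1 place backward in the alphabet (wrapping around), then flip the case of every letter.
Working it through for "FneUTRON": intermediate "EmdTSQNM", final "eMDtsqnm".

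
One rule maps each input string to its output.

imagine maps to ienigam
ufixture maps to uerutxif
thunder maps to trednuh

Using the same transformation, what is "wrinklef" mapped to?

The rule is to reverse the string, then move the last character to the front.
Starting from "wrinklef": after the first operation, "felknirw"; after the second, "wfelknir".

wfelknir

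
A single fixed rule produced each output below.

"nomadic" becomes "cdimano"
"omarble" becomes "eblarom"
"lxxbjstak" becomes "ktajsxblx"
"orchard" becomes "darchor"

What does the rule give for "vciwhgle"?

What's happening: swap each adjacent pair of characters (1↔2, 3↔4, ...), then reverse the string.
So "vciwhgle" becomes "lehgiwvc".
(Check on "nomadic": → "onamidc" → "cdimano" ✓)

lehgiwvc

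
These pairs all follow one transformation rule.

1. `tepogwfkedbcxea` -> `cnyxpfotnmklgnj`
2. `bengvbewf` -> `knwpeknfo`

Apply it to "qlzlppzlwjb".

zuiuyyiufsk

In each case the input is transformed by: shift every letter 9 places forward in the alphabet (wrapping around).
Doing the same to "qlzlppzlwjb": "zuiuyyiufsk".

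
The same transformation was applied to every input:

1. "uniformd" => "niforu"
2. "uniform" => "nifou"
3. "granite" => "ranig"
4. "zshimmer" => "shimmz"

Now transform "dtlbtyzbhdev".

Rule — delete the last 2 characters, then move the first character to the end.
Working it through for "dtlbtyzbhdev": intermediate "dtlbtyzbhd", final "tlbtyzbhdd".

tlbtyzbhdd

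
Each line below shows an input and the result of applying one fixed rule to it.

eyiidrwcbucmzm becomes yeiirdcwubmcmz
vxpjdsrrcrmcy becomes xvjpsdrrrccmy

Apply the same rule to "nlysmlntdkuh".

The pattern: swap each adjacent pair of characters (1↔2, 3↔4, ...).
For "nlysmlntdkuh" the result is "lnsylmtnkdhu".

lnsylmtnkdhu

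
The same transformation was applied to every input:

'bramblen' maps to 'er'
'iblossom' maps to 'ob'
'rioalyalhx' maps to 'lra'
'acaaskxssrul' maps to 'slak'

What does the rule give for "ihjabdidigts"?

Looking at the pairs, the operation is to swap the front and back halves of the string, then keep one character in every 3, starting at position 3 (positions 3rd, 6th, 9th, ...).
On "ihjabdidigts": the first step gives "idigtsihjabd", and the second then gives "isjd".

isjd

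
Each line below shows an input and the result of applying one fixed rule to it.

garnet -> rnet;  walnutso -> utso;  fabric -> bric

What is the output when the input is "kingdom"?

Looking at the pairs, the operation is to keep only the last 4 characters.
Applying that to "kingdom" gives "gdom".

gdom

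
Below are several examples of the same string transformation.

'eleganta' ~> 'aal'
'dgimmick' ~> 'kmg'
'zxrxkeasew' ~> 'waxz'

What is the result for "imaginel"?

What's happening: reverse the string, then keep one character in every 3, starting at position 1 (positions 1st, 4th, 7th, ...).
Applying both steps to "imaginel": "lenigami", then "lim".

lim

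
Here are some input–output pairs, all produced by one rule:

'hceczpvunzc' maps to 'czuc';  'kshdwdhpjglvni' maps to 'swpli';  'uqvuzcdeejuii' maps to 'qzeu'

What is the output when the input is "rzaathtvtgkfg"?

ztvk

In each case the input is transformed by: keep one character in every 3, starting at position 2 (positions 2nd, 5th, 8th, ...).
So "rzaathtvtgkfg" becomes "ztvk".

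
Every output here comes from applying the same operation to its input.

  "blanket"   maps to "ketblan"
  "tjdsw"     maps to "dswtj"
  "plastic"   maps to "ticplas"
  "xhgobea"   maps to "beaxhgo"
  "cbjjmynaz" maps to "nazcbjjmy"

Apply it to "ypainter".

In each case the input is transformed by: move the last 3 characters to the front (rotate right by 3).
On "ypainter" that produces "terypain".

terypain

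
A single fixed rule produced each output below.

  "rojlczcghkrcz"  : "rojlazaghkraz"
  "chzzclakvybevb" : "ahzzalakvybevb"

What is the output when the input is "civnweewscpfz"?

aivnweewsapfz

The pattern: replace every "c" with "a".
Applying that to "civnweewscpfz" gives "aivnweewsapfz".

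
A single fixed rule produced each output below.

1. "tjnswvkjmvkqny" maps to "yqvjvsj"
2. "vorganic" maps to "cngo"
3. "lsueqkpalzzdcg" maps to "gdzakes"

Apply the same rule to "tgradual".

luag

In each case the input is transformed by: keep every other character starting from the second (positions 2nd, 4th, 6th, ...), then reverse the string.
Starting from "tgradual": after the first operation, "gaul"; after the second, "luag".
(Check on "lsueqkpalzzdcg": → "sekazdg" → "gdzakes" ✓)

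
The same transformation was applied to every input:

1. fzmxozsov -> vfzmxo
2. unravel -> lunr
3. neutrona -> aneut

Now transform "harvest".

What's happening: move the last character to the front, then delete the last 3 characters.
Working it through for "harvest": intermediate "tharves", final "thar".

thar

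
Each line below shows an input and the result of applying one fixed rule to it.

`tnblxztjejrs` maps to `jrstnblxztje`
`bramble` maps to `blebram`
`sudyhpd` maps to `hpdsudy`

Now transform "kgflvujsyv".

syvkgflvuj

The pattern: move the last 3 characters to the front (rotate right by 3).
Applying that to "kgflvujsyv" gives "syvkgflvuj".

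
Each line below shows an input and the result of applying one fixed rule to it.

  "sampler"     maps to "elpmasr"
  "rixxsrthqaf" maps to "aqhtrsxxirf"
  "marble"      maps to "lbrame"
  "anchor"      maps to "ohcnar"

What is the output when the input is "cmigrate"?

targimce

The transformation: move the last character to the front, then reverse the string.
Starting from "cmigrate": after the first operation, "ecmigrat"; after the second, "targimce".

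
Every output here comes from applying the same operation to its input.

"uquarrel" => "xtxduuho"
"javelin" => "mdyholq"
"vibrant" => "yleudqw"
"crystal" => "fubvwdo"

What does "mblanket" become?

peodqnhw

Looking at the pairs, the operation is to shift every letter 3 places forward in the alphabet (wrapping around).
"mblanket" → "peodqnhw".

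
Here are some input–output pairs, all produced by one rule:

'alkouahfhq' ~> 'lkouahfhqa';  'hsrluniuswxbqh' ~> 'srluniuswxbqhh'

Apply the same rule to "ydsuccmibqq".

dsuccmibqqy

The transformation: move the first character to the end.
Doing the same to "ydsuccmibqq": "dsuccmibqqy".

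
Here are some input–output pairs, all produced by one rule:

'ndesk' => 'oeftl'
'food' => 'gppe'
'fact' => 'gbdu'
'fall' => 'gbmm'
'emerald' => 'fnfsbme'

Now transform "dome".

epnf

What's happening: shift every letter 1 place forward in the alphabet (wrapping around).
For "dome" the result is "epnf".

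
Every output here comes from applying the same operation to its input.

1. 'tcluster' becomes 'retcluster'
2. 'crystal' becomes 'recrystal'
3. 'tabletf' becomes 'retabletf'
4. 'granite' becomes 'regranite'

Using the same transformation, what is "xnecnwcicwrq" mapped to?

Each output is the input with this applied: prepend "re".
Doing the same to "xnecnwcicwrq": "rexnecnwcicwrq".

rexnecnwcicwrq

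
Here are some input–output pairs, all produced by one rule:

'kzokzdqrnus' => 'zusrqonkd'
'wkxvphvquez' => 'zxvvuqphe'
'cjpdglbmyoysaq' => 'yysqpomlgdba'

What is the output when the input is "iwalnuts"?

utsnla

In each case the input is transformed by: delete the first 2 characters, then sort the characters into reverse alphabetical order.
"iwalnuts" → "alnuts" → "utsnla".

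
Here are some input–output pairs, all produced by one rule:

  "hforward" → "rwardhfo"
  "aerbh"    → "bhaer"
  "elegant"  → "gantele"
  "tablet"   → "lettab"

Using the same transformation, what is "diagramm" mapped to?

grammdia

The rule is to move the first 3 characters to the end (rotate left by 3).
On "diagramm" that produces "grammdia".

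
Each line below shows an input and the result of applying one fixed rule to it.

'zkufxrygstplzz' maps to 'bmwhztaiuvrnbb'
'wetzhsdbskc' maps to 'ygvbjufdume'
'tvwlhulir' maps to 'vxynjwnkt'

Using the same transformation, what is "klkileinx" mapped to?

mnmkngkpz

Looking at the pairs, the operation is to shift every letter 2 places forward in the alphabet (wrapping around).
Applying that to "klkileinx" gives "mnmkngkpz".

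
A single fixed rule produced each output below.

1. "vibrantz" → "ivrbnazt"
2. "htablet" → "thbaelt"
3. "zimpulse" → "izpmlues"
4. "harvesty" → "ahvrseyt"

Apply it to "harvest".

ahvrset

Rule — swap each adjacent pair of characters (1↔2, 3↔4, ...).
"harvest" → "ahvrset".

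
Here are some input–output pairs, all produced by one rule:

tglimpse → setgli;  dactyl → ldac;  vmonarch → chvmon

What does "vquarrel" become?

Rule — swap the front and back halves of the string, then delete the first 2 characters.
So "vquarrel" becomes "elvqua".

elvqua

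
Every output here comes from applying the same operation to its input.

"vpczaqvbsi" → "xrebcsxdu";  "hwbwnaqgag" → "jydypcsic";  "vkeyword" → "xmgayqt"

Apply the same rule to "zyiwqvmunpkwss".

The pattern: shift every letter 2 places forward in the alphabet (wrapping around), then delete the last character.
For "zyiwqvmunpkwss", step one produces "bakysxowprmyuu"; step two turns that into "bakysxowprmyu".

bakysxowprmyu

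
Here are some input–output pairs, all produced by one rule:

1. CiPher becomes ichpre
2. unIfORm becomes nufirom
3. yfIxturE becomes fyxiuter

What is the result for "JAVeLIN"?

In each case the input is transformed by: swap each adjacent pair of characters (1↔2, 3↔4, ...), then convert every letter to lowercase.
On "JAVeLIN": the first step gives "AJeVILN", and the second then gives "ajeviln".
(Check on "unIfORm": → "nufIROm" → "nufirom" ✓)

ajeviln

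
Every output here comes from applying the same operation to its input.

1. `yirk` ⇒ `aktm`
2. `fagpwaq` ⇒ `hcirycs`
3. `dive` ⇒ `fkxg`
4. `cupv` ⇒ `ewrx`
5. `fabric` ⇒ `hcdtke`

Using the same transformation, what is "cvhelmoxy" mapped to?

exjgnoqza

Looking at the pairs, the operation is to shift every letter 2 places forward in the alphabet (wrapping around).
Applying that to "cvhelmoxy" gives "exjgnoqza".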